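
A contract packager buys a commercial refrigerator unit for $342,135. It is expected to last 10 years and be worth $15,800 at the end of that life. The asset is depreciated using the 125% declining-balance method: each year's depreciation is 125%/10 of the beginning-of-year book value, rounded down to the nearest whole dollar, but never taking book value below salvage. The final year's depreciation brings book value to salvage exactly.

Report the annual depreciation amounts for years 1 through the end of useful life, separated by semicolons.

Depreciable base = $342,135 − $15,800 = $326,335.
Year 1: ⌊$342,135 × 125%/10⌋ = $42,766. Book value $299,369.
Year 2: ⌊$299,369 × 125%/10⌋ = $37,421. Book value $261,948.
Year 3: ⌊$261,948 × 125%/10⌋ = $32,743. Book value $229,205.
Year 4: ⌊$229,205 × 125%/10⌋ = $28,650. Book value $200,555.
Year 5: ⌊$200,555 × 125%/10⌋ = $25,069. Book value $175,486.
Year 6: ⌊$175,486 × 125%/10⌋ = $21,935. Book value $153,551.
Year 7: ⌊$153,551 × 125%/10⌋ = $19,193. Book value $134,358.
Year 8: ⌊$134,358 × 125%/10⌋ = $16,794. Book value $117,564.
Year 9: ⌊$117,564 × 125%/10⌋ = $14,695. Book value $102,869.
Year 10 (final): $102,869 − $15,800 = $87,069. Book value $15,800.

$42,766; $37,421; $32,743; $28,650; $25,069; $21,935; $19,193; $16,794; $14,695; $87,069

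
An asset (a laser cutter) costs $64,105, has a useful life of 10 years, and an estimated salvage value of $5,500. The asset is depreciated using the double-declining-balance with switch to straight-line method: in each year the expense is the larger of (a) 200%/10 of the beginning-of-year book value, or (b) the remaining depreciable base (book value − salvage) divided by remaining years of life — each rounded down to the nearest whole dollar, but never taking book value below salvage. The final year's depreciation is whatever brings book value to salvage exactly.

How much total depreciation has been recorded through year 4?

$37,846

Depreciable base = $64,105 − $5,500 = $58,605.
Year 1: DB = ⌊$64,105 × 200%/10⌋ = $12,821; SL = ⌊$58,605/10⌋ = $5,860 → take DB $12,821. Book value $51,284.
Year 2: DB = ⌊$51,284 × 200%/10⌋ = $10,256; SL = ⌊$45,784/9⌋ = $5,087 → take DB $10,256. Book value $41,028.
Year 3: DB = ⌊$41,028 × 200%/10⌋ = $8,205; SL = ⌊$35,528/8⌋ = $4,441 → take DB $8,205. Book value $32,823.
Year 4: DB = ⌊$32,823 × 200%/10⌋ = $6,564; SL = ⌊$27,323/7⌋ = $3,903 → take DB $6,564. Book value $26,259.
Accumulated through year 4 = $64,105 − $26,259 = $37,846.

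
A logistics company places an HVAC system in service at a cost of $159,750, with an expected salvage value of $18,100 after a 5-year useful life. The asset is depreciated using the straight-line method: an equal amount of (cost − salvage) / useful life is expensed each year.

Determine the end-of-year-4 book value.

$46,430

Depreciable base = $159,750 − $18,100 = $141,650.
Annual expense = $141,650 / 5 = $28,330.
End of year 1: book value $131,420.
End of year 2: book value $103,090.
End of year 3: book value $74,760.
End of year 4: book value $46,430.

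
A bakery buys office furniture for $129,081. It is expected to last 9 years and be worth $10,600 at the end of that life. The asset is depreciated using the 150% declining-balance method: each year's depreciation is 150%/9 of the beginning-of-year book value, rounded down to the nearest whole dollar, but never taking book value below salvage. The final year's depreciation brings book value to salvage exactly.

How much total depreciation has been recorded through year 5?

Depreciable base = $129,081 − $10,600 = $118,481.
Year 1: ⌊$129,081 × 150%/9⌋ = $21,513. Book value $107,568.
Year 2: ⌊$107,568 × 150%/9⌋ = $17,928. Book value $89,640.
Year 3: ⌊$89,640 × 150%/9⌋ = $14,940. Book value $74,700.
Year 4: ⌊$74,700 × 150%/9⌋ = $12,450. Book value $62,250.
Year 5: ⌊$62,250 × 150%/9⌋ = $10,375. Book value $51,875.
Accumulated through year 5 = $129,081 − $51,875 = $77,206.

$77,206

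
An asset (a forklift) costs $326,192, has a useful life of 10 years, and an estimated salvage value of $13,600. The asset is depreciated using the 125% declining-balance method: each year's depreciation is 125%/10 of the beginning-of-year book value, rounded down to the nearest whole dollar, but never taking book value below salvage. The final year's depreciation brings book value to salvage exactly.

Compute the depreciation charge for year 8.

Depreciable base = $326,192 − $13,600 = $312,592.
Year 1: ⌊$326,192 × 125%/10⌋ = $40,774. Book value $285,418.
Year 2: ⌊$285,418 × 125%/10⌋ = $35,677. Book value $249,741.
Year 3: ⌊$249,741 × 125%/10⌋ = $31,217. Book value $218,524.
Year 4: ⌊$218,524 × 125%/10⌋ = $27,315. Book value $191,209.
Year 5: ⌊$191,209 × 125%/10⌋ = $23,901. Book value $167,308.
Year 6: ⌊$167,308 × 125%/10⌋ = $20,913. Book value $146,395.
Year 7: ⌊$146,395 × 125%/10⌋ = $18,299. Book value $128,096.
Year 8: ⌊$128,096 × 125%/10⌋ = $16,012. Book value $112,084.

$16,012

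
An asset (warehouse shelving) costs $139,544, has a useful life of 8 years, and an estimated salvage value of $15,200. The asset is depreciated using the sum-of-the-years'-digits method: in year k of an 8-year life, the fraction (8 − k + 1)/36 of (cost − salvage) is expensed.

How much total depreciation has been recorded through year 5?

Depreciable base = $139,544 − $15,200 = $124,344.
Sum of the years' digits = 8+7+6+5+4+3+2+1 = 36.
Year 1: $124,344 × 8/36 = $27,632. Book value $111,912.
Year 2: $124,344 × 7/36 = $24,178. Book value $87,734.
Year 3: $124,344 × 6/36 = $20,724. Book value $67,010.
Year 4: $124,344 × 5/36 = $17,270. Book value $49,740.
Year 5: $124,344 × 4/36 = $13,816. Book value $35,924.
Accumulated through year 5 = $139,544 − $35,924 = $103,620.

$103,620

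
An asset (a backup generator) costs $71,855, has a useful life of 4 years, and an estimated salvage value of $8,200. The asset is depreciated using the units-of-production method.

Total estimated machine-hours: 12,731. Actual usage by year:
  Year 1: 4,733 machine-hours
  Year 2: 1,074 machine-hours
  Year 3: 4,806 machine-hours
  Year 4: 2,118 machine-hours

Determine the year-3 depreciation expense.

Depreciable base = $71,855 − $8,200 = $63,655.
Rate = $63,655 / 12,731 machine-hours = $5 per machine-hour.
Year 1: 4,733 × $5 = $23,665. Book value $48,190.
Year 2: 1,074 × $5 = $5,370. Book value $42,820.
Year 3: 4,806 × $5 = $24,030. Book value $18,790.

$24,030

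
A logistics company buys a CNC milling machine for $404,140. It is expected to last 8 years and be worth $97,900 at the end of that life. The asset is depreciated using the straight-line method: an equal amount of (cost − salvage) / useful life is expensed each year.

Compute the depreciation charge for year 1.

Depreciable base = $404,140 − $97,900 = $306,240.
Annual expense = $306,240 / 8 = $38,280.

$38,280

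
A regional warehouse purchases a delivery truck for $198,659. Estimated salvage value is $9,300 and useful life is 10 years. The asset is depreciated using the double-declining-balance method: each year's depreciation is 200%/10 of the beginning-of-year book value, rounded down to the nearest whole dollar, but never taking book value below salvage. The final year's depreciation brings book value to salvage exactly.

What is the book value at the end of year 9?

$26,666

Depreciable base = $198,659 − $9,300 = $189,359.
Year 1: ⌊$198,659 × 200%/10⌋ = $39,731. Book value $158,928.
Year 2: ⌊$158,928 × 200%/10⌋ = $31,785. Book value $127,143.
Year 3: ⌊$127,143 × 200%/10⌋ = $25,428. Book value $101,715.
Year 4: ⌊$101,715 × 200%/10⌋ = $20,343. Book value $81,372.
Year 5: ⌊$81,372 × 200%/10⌋ = $16,274. Book value $65,098.
Year 6: ⌊$65,098 × 200%/10⌋ = $13,019. Book value $52,079.
Year 7: ⌊$52,079 × 200%/10⌋ = $10,415. Book value $41,664.
Year 8: ⌊$41,664 × 200%/10⌋ = $8,332. Book value $33,332.
Year 9: ⌊$33,332 × 200%/10⌋ = $6,666. Book value $26,666.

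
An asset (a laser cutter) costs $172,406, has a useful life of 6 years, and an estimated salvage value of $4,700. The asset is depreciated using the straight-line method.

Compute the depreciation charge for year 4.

$27,951

Depreciable base = $172,406 − $4,700 = $167,706.
Annual expense = $167,706 / 6 = $27,951.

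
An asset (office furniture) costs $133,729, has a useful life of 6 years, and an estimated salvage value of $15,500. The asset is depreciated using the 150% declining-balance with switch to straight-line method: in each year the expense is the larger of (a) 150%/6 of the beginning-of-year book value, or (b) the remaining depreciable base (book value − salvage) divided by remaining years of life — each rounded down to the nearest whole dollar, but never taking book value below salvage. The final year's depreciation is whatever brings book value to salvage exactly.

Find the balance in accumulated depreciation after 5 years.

Depreciable base = $133,729 − $15,500 = $118,229.
Year 1: DB = ⌊$133,729 × 150%/6⌋ = $33,432; SL = ⌊$118,229/6⌋ = $19,704 → take DB $33,432. Book value $100,297.
Year 2: DB = ⌊$100,297 × 150%/6⌋ = $25,074; SL = ⌊$84,797/5⌋ = $16,959 → take DB $25,074. Book value $75,223.
Year 3: DB = ⌊$75,223 × 150%/6⌋ = $18,805; SL = ⌊$59,723/4⌋ = $14,930 → take DB $18,805. Book value $56,418.
Year 4: DB = ⌊$56,418 × 150%/6⌋ = $14,104; SL = ⌊$40,918/3⌋ = $13,639 → take DB $14,104. Book value $42,314.
Year 5: DB = ⌊$42,314 × 150%/6⌋ = $10,578; SL = ⌊$26,814/2⌋ = $13,407 → take SL $13,407. Book value $28,907.
Accumulated through year 5 = $133,729 − $28,907 = $104,822.

$104,822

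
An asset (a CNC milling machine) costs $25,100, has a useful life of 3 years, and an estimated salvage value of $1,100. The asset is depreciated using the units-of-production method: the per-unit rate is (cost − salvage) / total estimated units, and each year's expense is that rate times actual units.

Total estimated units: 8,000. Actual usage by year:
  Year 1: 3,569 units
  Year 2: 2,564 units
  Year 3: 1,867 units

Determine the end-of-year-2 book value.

Depreciable base = $25,100 − $1,100 = $24,000.
Rate = $24,000 / 8,000 units = $3 per unit.
Year 1: 3,569 × $3 = $10,707. Book value $14,393.
Year 2: 2,564 × $3 = $7,692. Book value $6,701.

$6,701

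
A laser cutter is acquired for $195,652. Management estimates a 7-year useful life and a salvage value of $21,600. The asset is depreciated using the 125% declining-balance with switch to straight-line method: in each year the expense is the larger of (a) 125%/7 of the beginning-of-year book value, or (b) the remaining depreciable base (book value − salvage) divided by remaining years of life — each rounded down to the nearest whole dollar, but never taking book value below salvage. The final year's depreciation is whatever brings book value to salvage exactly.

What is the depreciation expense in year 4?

Depreciable base = $195,652 − $21,600 = $174,052.
Year 1: DB = ⌊$195,652 × 125%/7⌋ = $34,937; SL = ⌊$174,052/7⌋ = $24,864 → take DB $34,937. Book value $160,715.
Year 2: DB = ⌊$160,715 × 125%/7⌋ = $28,699; SL = ⌊$139,115/6⌋ = $23,185 → take DB $28,699. Book value $132,016.
Year 3: DB = ⌊$132,016 × 125%/7⌋ = $23,574; SL = ⌊$110,416/5⌋ = $22,083 → take DB $23,574. Book value $108,442.
Year 4: DB = ⌊$108,442 × 125%/7⌋ = $19,364; SL = ⌊$86,842/4⌋ = $21,710 → take SL $21,710. Book value $86,732.

$21,710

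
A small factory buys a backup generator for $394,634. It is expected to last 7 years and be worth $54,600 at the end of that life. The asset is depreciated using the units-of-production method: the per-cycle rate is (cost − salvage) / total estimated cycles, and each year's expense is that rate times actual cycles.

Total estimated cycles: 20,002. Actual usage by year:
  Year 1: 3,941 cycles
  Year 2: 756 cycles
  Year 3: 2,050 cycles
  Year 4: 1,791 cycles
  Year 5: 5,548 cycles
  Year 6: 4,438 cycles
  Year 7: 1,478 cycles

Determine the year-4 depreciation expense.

Depreciable base = $394,634 − $54,600 = $340,034.
Rate = $340,034 / 20,002 cycles = $17 per cycle.
Year 1: 3,941 × $17 = $66,997. Book value $327,637.
Year 2: 756 × $17 = $12,852. Book value $314,785.
Year 3: 2,050 × $17 = $34,850. Book value $279,935.
Year 4: 1,791 × $17 = $30,447. Book value $249,488.

$30,447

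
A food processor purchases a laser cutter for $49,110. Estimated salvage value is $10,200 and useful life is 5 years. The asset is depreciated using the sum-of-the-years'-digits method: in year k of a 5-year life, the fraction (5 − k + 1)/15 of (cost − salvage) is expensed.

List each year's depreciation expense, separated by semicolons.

Depreciable base = $49,110 − $10,200 = $38,910.
Sum of the years' digits = 5+4+3+2+1 = 15.
Year 1: $38,910 × 5/15 = $12,970. Book value $36,140.
Year 2: $38,910 × 4/15 = $10,376. Book value $25,764.
Year 3: $38,910 × 3/15 = $7,782. Book value $17,982.
Year 4: $38,910 × 2/15 = $5,188. Book value $12,794.
Year 5: $38,910 × 1/15 = $2,594. Book value $10,200.

$12,970; $10,376; $7,782; $5,188; $2,594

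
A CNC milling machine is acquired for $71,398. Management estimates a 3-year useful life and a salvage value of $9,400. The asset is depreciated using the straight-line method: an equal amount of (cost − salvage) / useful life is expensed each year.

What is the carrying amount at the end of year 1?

Depreciable base = $71,398 − $9,400 = $61,998.
Annual expense = $61,998 / 3 = $20,666.
End of year 1: book value $50,732.

$50,732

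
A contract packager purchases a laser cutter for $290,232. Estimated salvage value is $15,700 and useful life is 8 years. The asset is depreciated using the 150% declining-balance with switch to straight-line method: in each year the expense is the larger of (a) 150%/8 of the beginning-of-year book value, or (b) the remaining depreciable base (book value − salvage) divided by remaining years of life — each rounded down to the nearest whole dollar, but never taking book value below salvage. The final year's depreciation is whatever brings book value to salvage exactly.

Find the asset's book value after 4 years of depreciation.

Depreciable base = $290,232 − $15,700 = $274,532.
Year 1: DB = ⌊$290,232 × 150%/8⌋ = $54,418; SL = ⌊$274,532/8⌋ = $34,316 → take DB $54,418. Book value $235,814.
Year 2: DB = ⌊$235,814 × 150%/8⌋ = $44,215; SL = ⌊$220,114/7⌋ = $31,444 → take DB $44,215. Book value $191,599.
Year 3: DB = ⌊$191,599 × 150%/8⌋ = $35,924; SL = ⌊$175,899/6⌋ = $29,316 → take DB $35,924. Book value $155,675.
Year 4: DB = ⌊$155,675 × 150%/8⌋ = $29,189; SL = ⌊$139,975/5⌋ = $27,995 → take DB $29,189. Book value $126,486.

$126,486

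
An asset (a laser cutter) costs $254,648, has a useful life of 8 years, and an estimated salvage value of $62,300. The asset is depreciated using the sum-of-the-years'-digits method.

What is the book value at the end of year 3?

Depreciable base = $254,648 − $62,300 = $192,348.
Sum of the years' digits = 8+7+6+5+4+3+2+1 = 36.
Year 1: $192,348 × 8/36 = $42,744. Book value $211,904.
Year 2: $192,348 × 7/36 = $37,401. Book value $174,503.
Year 3: $192,348 × 6/36 = $32,058. Book value $142,445.

$142,445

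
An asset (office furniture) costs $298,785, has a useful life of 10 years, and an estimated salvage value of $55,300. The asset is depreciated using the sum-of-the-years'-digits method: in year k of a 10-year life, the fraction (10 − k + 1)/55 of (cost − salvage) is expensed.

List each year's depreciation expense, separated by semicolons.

Depreciable base = $298,785 − $55,300 = $243,485.
Sum of the years' digits = 10+9+8+7+6+5+4+3+2+1 = 55.
Year 1: $243,485 × 10/55 = $44,270. Book value $254,515.
Year 2: $243,485 × 9/55 = $39,843. Book value $214,672.
Year 3: $243,485 × 8/55 = $35,416. Book value $179,256.
Year 4: $243,485 × 7/55 = $30,989. Book value $148,267.
Year 5: $243,485 × 6/55 = $26,562. Book value $121,705.
Year 6: $243,485 × 5/55 = $22,135. Book value $99,570.
Year 7: $243,485 × 4/55 = $17,708. Book value $81,862.
Year 8: $243,485 × 3/55 = $13,281. Book value $68,581.
Year 9: $243,485 × 2/55 = $8,854. Book value $59,727.
Year 10: $243,485 × 1/55 = $4,427. Book value $55,300.

$44,270; $39,843; $35,416; $30,989; $26,562; $22,135; $17,708; $13,281; $8,854; $4,427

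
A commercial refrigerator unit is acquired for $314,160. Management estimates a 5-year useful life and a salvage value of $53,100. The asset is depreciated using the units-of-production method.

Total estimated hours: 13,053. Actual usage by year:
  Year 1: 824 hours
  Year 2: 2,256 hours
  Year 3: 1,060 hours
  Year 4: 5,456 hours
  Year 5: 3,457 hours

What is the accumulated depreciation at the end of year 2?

$61,600

Depreciable base = $314,160 − $53,100 = $261,060.
Rate = $261,060 / 13,053 hours = $20 per hour.
Year 1: 824 × $20 = $16,480. Book value $297,680.
Year 2: 2,256 × $20 = $45,120. Book value $252,560.
Accumulated through year 2 = $314,160 − $252,560 = $61,600.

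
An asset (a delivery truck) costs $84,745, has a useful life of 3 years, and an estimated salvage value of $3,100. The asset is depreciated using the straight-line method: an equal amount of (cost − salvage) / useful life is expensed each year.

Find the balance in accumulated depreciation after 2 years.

$54,430

Depreciable base = $84,745 − $3,100 = $81,645.
Annual expense = $81,645 / 3 = $27,215.
End of year 1: book value $57,530.
End of year 2: book value $30,315.
Accumulated through year 2 = $84,745 − $30,315 = $54,430.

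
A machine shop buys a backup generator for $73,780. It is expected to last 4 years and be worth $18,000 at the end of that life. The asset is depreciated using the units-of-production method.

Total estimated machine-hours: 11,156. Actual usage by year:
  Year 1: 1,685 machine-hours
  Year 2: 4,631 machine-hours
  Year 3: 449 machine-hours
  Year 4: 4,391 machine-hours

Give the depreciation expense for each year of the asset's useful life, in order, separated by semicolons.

Depreciable base = $73,780 − $18,000 = $55,780.
Rate = $55,780 / 11,156 machine-hours = $5 per machine-hour.
Year 1: 1,685 × $5 = $8,425. Book value $65,355.
Year 2: 4,631 × $5 = $23,155. Book value $42,200.
Year 3: 449 × $5 = $2,245. Book value $39,955.
Year 4: 4,391 × $5 = $21,955. Book value $18,000.

$8,425; $23,155; $2,245; $21,955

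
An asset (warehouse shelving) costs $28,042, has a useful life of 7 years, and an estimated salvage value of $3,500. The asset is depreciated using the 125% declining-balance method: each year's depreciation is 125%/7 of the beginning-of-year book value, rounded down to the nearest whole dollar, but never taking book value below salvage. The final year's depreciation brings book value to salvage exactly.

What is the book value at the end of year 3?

Depreciable base = $28,042 − $3,500 = $24,542.
Year 1: ⌊$28,042 × 125%/7⌋ = $5,007. Book value $23,035.
Year 2: ⌊$23,035 × 125%/7⌋ = $4,113. Book value $18,922.
Year 3: ⌊$18,922 × 125%/7⌋ = $3,378. Book value $15,544.

$15,544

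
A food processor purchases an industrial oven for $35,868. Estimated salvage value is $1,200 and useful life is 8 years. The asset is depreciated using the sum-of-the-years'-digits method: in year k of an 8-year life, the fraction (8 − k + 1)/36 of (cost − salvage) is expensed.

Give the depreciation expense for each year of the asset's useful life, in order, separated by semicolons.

$7,704; $6,741; $5,778; $4,815; $3,852; $2,889; $1,926; $963

Depreciable base = $35,868 − $1,200 = $34,668.
Sum of the years' digits = 8+7+6+5+4+3+2+1 = 36.
Year 1: $34,668 × 8/36 = $7,704. Book value $28,164.
Year 2: $34,668 × 7/36 = $6,741. Book value $21,423.
Year 3: $34,668 × 6/36 = $5,778. Book value $15,645.
Year 4: $34,668 × 5/36 = $4,815. Book value $10,830.
Year 5: $34,668 × 4/36 = $3,852. Book value $6,978.
Year 6: $34,668 × 3/36 = $2,889. Book value $4,089.
Year 7: $34,668 × 2/36 = $1,926. Book value $2,163.
Year 8: $34,668 × 1/36 = $963. Book value $1,200.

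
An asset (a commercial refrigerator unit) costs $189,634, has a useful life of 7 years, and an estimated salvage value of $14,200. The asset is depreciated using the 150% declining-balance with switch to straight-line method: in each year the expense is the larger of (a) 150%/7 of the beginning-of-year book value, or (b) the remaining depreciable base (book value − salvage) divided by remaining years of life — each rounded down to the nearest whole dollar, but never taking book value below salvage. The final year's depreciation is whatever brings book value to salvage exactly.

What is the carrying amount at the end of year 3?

$91,985

Depreciable base = $189,634 − $14,200 = $175,434.
Year 1: DB = ⌊$189,634 × 150%/7⌋ = $40,635; SL = ⌊$175,434/7⌋ = $25,062 → take DB $40,635. Book value $148,999.
Year 2: DB = ⌊$148,999 × 150%/7⌋ = $31,928; SL = ⌊$134,799/6⌋ = $22,466 → take DB $31,928. Book value $117,071.
Year 3: DB = ⌊$117,071 × 150%/7⌋ = $25,086; SL = ⌊$102,871/5⌋ = $20,574 → take DB $25,086. Book value $91,985.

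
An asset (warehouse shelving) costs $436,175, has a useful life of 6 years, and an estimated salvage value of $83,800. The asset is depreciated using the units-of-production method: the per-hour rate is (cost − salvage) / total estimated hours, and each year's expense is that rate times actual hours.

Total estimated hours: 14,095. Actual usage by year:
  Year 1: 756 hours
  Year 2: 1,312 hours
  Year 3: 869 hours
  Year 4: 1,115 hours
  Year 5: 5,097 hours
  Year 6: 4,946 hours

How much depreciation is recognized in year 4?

Depreciable base = $436,175 − $83,800 = $352,375.
Rate = $352,375 / 14,095 hours = $25 per hour.
Year 1: 756 × $25 = $18,900. Book value $417,275.
Year 2: 1,312 × $25 = $32,800. Book value $384,475.
Year 3: 869 × $25 = $21,725. Book value $362,750.
Year 4: 1,115 × $25 = $27,875. Book value $334,875.

$27,875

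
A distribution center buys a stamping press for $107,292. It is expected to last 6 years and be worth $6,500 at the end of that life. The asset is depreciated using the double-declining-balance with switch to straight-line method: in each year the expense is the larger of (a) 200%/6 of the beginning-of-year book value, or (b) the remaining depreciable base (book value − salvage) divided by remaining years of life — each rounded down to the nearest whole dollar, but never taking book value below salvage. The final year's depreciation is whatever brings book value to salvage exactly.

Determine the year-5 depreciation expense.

Depreciable base = $107,292 − $6,500 = $100,792.
Year 1: DB = ⌊$107,292 × 200%/6⌋ = $35,764; SL = ⌊$100,792/6⌋ = $16,798 → take DB $35,764. Book value $71,528.
Year 2: DB = ⌊$71,528 × 200%/6⌋ = $23,842; SL = ⌊$65,028/5⌋ = $13,005 → take DB $23,842. Book value $47,686.
Year 3: DB = ⌊$47,686 × 200%/6⌋ = $15,895; SL = ⌊$41,186/4⌋ = $10,296 → take DB $15,895. Book value $31,791.
Year 4: DB = ⌊$31,791 × 200%/6⌋ = $10,597; SL = ⌊$25,291/3⌋ = $8,430 → take DB $10,597. Book value $21,194.
Year 5: DB = ⌊$21,194 × 200%/6⌋ = $7,064; SL = ⌊$14,694/2⌋ = $7,347 → take SL $7,347. Book value $13,847.

$7,347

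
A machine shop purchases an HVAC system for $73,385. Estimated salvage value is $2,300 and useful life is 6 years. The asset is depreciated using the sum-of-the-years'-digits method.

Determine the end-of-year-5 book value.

$5,685

Depreciable base = $73,385 − $2,300 = $71,085.
Sum of the years' digits = 6+5+4+3+2+1 = 21.
Year 1: $71,085 × 6/21 = $20,310. Book value $53,075.
Year 2: $71,085 × 5/21 = $16,925. Book value $36,150.
Year 3: $71,085 × 4/21 = $13,540. Book value $22,610.
Year 4: $71,085 × 3/21 = $10,155. Book value $12,455.
Year 5: $71,085 × 2/21 = $6,770. Book value $5,685.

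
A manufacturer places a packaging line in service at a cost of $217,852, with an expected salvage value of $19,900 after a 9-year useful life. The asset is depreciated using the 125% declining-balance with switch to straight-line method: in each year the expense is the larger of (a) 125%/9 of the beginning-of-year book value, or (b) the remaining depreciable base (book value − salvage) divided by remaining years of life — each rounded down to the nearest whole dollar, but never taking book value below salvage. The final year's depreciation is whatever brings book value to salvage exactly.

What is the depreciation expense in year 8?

Depreciable base = $217,852 − $19,900 = $197,952.
Year 1: DB = ⌊$217,852 × 125%/9⌋ = $30,257; SL = ⌊$197,952/9⌋ = $21,994 → take DB $30,257. Book value $187,595.
Year 2: DB = ⌊$187,595 × 125%/9⌋ = $26,054; SL = ⌊$167,695/8⌋ = $20,961 → take DB $26,054. Book value $161,541.
Year 3: DB = ⌊$161,541 × 125%/9⌋ = $22,436; SL = ⌊$141,641/7⌋ = $20,234 → take DB $22,436. Book value $139,105.
Year 4: DB = ⌊$139,105 × 125%/9⌋ = $19,320; SL = ⌊$119,205/6⌋ = $19,867 → take SL $19,867. Book value $119,238.
Year 5: DB = ⌊$119,238 × 125%/9⌋ = $16,560; SL = ⌊$99,338/5⌋ = $19,867 → take SL $19,867. Book value $99,371.
Year 6: DB = ⌊$99,371 × 125%/9⌋ = $13,801; SL = ⌊$79,471/4⌋ = $19,867 → take SL $19,867. Book value $79,504.
Year 7: DB = ⌊$79,504 × 125%/9⌋ = $11,042; SL = ⌊$59,604/3⌋ = $19,868 → take SL $19,868. Book value $59,636.
Year 8: DB = ⌊$59,636 × 125%/9⌋ = $8,282; SL = ⌊$39,736/2⌋ = $19,868 → take SL $19,868. Book value $39,768.

$19,868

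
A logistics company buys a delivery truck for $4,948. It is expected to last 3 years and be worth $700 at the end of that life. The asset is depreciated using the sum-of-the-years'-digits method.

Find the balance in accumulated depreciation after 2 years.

$3,540

Depreciable base = $4,948 − $700 = $4,248.
Sum of the years' digits = 3+2+1 = 6.
Year 1: $4,248 × 3/6 = $2,124. Book value $2,824.
Year 2: $4,248 × 2/6 = $1,416. Book value $1,408.
Accumulated through year 2 = $4,948 − $1,408 = $3,540.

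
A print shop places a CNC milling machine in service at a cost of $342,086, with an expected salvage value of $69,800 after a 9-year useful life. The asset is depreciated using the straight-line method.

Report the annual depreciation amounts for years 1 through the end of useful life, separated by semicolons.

$30,254; $30,254; $30,254; $30,254; $30,254; $30,254; $30,254; $30,254; $30,254

Depreciable base = $342,086 − $69,800 = $272,286.
Annual expense = $272,286 / 9 = $30,254.
End of year 1: book value $311,832.
End of year 2: book value $281,578.
End of year 3: book value $251,324.
End of year 4: book value $221,070.
End of year 5: book value $190,816.
End of year 6: book value $160,562.
End of year 7: book value $130,308.
End of year 8: book value $100,054.
End of year 9: book value $69,800.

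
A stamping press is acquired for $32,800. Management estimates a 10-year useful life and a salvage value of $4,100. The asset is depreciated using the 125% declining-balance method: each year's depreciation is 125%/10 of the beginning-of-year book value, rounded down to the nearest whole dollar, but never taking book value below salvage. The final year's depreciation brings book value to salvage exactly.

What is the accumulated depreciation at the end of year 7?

$19,918

Depreciable base = $32,800 − $4,100 = $28,700.
Year 1: ⌊$32,800 × 125%/10⌋ = $4,100. Book value $28,700.
Year 2: ⌊$28,700 × 125%/10⌋ = $3,587. Book value $25,113.
Year 3: ⌊$25,113 × 125%/10⌋ = $3,139. Book value $21,974.
Year 4: ⌊$21,974 × 125%/10⌋ = $2,746. Book value $19,228.
Year 5: ⌊$19,228 × 125%/10⌋ = $2,403. Book value $16,825.
Year 6: ⌊$16,825 × 125%/10⌋ = $2,103. Book value $14,722.
Year 7: ⌊$14,722 × 125%/10⌋ = $1,840. Book value $12,882.
Accumulated through year 7 = $32,800 − $12,882 = $19,918.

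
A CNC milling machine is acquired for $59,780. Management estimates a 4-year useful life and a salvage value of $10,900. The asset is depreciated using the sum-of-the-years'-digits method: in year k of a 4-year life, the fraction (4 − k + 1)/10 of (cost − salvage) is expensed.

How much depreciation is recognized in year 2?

$14,664

Depreciable base = $59,780 − $10,900 = $48,880.
Sum of the years' digits = 4+3+2+1 = 10.
Year 1: $48,880 × 4/10 = $19,552. Book value $40,228.
Year 2: $48,880 × 3/10 = $14,664. Book value $25,564.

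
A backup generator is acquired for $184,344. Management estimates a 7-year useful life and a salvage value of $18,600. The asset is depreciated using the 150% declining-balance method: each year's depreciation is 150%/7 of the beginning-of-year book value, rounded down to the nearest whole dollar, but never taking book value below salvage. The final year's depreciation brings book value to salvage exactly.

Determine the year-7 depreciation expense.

Depreciable base = $184,344 − $18,600 = $165,744.
Year 1: ⌊$184,344 × 150%/7⌋ = $39,502. Book value $144,842.
Year 2: ⌊$144,842 × 150%/7⌋ = $31,037. Book value $113,805.
Year 3: ⌊$113,805 × 150%/7⌋ = $24,386. Book value $89,419.
Year 4: ⌊$89,419 × 150%/7⌋ = $19,161. Book value $70,258.
Year 5: ⌊$70,258 × 150%/7⌋ = $15,055. Book value $55,203.
Year 6: ⌊$55,203 × 150%/7⌋ = $11,829. Book value $43,374.
Year 7 (final): $43,374 − $18,600 = $24,774. Book value $18,600.

$24,774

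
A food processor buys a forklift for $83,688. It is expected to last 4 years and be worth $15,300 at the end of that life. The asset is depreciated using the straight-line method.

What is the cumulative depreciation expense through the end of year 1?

Depreciable base = $83,688 − $15,300 = $68,388.
Annual expense = $68,388 / 4 = $17,097.
End of year 1: book value $66,591.
Accumulated through year 1 = $83,688 − $66,591 = $17,097.

$17,097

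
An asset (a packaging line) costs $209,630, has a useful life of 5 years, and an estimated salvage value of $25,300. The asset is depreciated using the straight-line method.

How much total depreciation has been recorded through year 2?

$73,732

Depreciable base = $209,630 − $25,300 = $184,330.
Annual expense = $184,330 / 5 = $36,866.
End of year 1: book value $172,764.
End of year 2: book value $135,898.
Accumulated through year 2 = $209,630 − $135,898 = $73,732.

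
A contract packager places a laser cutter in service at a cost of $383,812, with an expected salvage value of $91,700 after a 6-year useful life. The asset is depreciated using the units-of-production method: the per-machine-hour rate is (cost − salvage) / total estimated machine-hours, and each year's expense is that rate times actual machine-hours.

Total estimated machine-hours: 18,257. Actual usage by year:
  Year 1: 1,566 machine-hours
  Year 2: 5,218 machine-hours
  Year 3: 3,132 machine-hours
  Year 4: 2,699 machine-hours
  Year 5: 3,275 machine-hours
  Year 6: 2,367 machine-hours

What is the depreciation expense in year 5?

$52,400

Depreciable base = $383,812 − $91,700 = $292,112.
Rate = $292,112 / 18,257 machine-hours = $16 per machine-hour.
Year 1: 1,566 × $16 = $25,056. Book value $358,756.
Year 2: 5,218 × $16 = $83,488. Book value $275,268.
Year 3: 3,132 × $16 = $50,112. Book value $225,156.
Year 4: 2,699 × $16 = $43,184. Book value $181,972.
Year 5: 3,275 × $16 = $52,400. Book value $129,572.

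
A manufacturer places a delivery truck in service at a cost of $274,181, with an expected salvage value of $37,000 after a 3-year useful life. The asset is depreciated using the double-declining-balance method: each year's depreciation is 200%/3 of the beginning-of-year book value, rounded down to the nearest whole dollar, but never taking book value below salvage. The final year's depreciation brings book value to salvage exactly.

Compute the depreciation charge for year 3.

$0

Depreciable base = $274,181 − $37,000 = $237,181.
Year 1: ⌊$274,181 × 200%/3⌋ = $182,787. Book value $91,394.
Year 2: ⌊$91,394 × 200%/3⌋ = $60,929, capped at $54,394. Book value $37,000.
Year 3 (final): $37,000 − $37,000 = $0. Book value $37,000.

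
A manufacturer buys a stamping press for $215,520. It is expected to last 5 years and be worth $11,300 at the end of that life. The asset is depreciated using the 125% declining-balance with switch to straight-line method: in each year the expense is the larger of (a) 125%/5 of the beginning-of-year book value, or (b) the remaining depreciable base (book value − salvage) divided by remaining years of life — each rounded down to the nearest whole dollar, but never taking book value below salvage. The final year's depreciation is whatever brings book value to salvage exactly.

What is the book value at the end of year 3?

$84,587

Depreciable base = $215,520 − $11,300 = $204,220.
Year 1: DB = ⌊$215,520 × 125%/5⌋ = $53,880; SL = ⌊$204,220/5⌋ = $40,844 → take DB $53,880. Book value $161,640.
Year 2: DB = ⌊$161,640 × 125%/5⌋ = $40,410; SL = ⌊$150,340/4⌋ = $37,585 → take DB $40,410. Book value $121,230.
Year 3: DB = ⌊$121,230 × 125%/5⌋ = $30,307; SL = ⌊$109,930/3⌋ = $36,643 → take SL $36,643. Book value $84,587.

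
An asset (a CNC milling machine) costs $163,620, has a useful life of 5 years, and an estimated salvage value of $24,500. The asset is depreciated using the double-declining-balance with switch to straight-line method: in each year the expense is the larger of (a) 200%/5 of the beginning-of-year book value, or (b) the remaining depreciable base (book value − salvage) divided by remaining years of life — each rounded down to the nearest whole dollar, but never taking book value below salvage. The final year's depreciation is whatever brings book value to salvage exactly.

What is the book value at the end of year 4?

$24,500

Depreciable base = $163,620 − $24,500 = $139,120.
Year 1: DB = ⌊$163,620 × 200%/5⌋ = $65,448; SL = ⌊$139,120/5⌋ = $27,824 → take DB $65,448. Book value $98,172.
Year 2: DB = ⌊$98,172 × 200%/5⌋ = $39,268; SL = ⌊$73,672/4⌋ = $18,418 → take DB $39,268. Book value $58,904.
Year 3: DB = ⌊$58,904 × 200%/5⌋ = $23,561; SL = ⌊$34,404/3⌋ = $11,468 → take DB $23,561. Book value $35,343.
Year 4: DB = ⌊$35,343 × 200%/5⌋ = $14,137; SL = ⌊$10,843/2⌋ = $5,421 → take DB $14,137, capped at $10,843. Book value $24,500.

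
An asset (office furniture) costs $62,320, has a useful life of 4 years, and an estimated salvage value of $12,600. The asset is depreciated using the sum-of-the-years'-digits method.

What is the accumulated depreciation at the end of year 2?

$34,804

Depreciable base = $62,320 − $12,600 = $49,720.
Sum of the years' digits = 4+3+2+1 = 10.
Year 1: $49,720 × 4/10 = $19,888. Book value $42,432.
Year 2: $49,720 × 3/10 = $14,916. Book value $27,516.
Accumulated through year 2 = $62,320 − $27,516 = $34,804.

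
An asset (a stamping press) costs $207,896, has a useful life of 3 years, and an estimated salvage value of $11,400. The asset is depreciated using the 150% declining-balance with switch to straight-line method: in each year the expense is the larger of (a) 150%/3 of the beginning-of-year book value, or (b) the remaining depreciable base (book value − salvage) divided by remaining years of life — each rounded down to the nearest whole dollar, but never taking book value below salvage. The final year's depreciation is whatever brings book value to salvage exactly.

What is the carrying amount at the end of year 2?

Depreciable base = $207,896 − $11,400 = $196,496.
Year 1: DB = ⌊$207,896 × 150%/3⌋ = $103,948; SL = ⌊$196,496/3⌋ = $65,498 → take DB $103,948. Book value $103,948.
Year 2: DB = ⌊$103,948 × 150%/3⌋ = $51,974; SL = ⌊$92,548/2⌋ = $46,274 → take DB $51,974. Book value $51,974.

$51,974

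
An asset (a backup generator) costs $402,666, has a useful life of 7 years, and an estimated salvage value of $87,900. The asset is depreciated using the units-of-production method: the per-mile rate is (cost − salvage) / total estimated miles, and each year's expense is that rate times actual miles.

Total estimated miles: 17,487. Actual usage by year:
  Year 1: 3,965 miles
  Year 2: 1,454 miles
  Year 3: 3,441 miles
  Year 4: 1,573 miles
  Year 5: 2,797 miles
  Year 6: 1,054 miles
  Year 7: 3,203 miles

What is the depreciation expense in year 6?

$18,972

Depreciable base = $402,666 − $87,900 = $314,766.
Rate = $314,766 / 17,487 miles = $18 per mile.
Year 1: 3,965 × $18 = $71,370. Book value $331,296.
Year 2: 1,454 × $18 = $26,172. Book value $305,124.
Year 3: 3,441 × $18 = $61,938. Book value $243,186.
Year 4: 1,573 × $18 = $28,314. Book value $214,872.
Year 5: 2,797 × $18 = $50,346. Book value $164,526.
Year 6: 1,054 × $18 = $18,972. Book value $145,554.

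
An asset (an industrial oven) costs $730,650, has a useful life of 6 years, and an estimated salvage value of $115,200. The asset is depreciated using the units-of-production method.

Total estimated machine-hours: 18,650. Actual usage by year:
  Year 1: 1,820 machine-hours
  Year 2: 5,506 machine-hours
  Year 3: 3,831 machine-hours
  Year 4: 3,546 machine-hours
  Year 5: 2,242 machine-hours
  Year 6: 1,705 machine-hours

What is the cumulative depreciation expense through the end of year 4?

Depreciable base = $730,650 − $115,200 = $615,450.
Rate = $615,450 / 18,650 machine-hours = $33 per machine-hour.
Year 1: 1,820 × $33 = $60,060. Book value $670,590.
Year 2: 5,506 × $33 = $181,698. Book value $488,892.
Year 3: 3,831 × $33 = $126,423. Book value $362,469.
Year 4: 3,546 × $33 = $117,018. Book value $245,451.
Accumulated through year 4 = $730,650 − $245,451 = $485,199.

$485,199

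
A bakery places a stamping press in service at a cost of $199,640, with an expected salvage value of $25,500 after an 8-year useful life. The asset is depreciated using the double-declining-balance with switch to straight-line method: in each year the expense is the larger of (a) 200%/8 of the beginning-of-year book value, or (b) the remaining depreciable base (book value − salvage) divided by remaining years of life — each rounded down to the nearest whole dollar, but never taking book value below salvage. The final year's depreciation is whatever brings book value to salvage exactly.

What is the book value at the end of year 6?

Depreciable base = $199,640 − $25,500 = $174,140.
Year 1: DB = ⌊$199,640 × 200%/8⌋ = $49,910; SL = ⌊$174,140/8⌋ = $21,767 → take DB $49,910. Book value $149,730.
Year 2: DB = ⌊$149,730 × 200%/8⌋ = $37,432; SL = ⌊$124,230/7⌋ = $17,747 → take DB $37,432. Book value $112,298.
Year 3: DB = ⌊$112,298 × 200%/8⌋ = $28,074; SL = ⌊$86,798/6⌋ = $14,466 → take DB $28,074. Book value $84,224.
Year 4: DB = ⌊$84,224 × 200%/8⌋ = $21,056; SL = ⌊$58,724/5⌋ = $11,744 → take DB $21,056. Book value $63,168.
Year 5: DB = ⌊$63,168 × 200%/8⌋ = $15,792; SL = ⌊$37,668/4⌋ = $9,417 → take DB $15,792. Book value $47,376.
Year 6: DB = ⌊$47,376 × 200%/8⌋ = $11,844; SL = ⌊$21,876/3⌋ = $7,292 → take DB $11,844. Book value $35,532.

$35,532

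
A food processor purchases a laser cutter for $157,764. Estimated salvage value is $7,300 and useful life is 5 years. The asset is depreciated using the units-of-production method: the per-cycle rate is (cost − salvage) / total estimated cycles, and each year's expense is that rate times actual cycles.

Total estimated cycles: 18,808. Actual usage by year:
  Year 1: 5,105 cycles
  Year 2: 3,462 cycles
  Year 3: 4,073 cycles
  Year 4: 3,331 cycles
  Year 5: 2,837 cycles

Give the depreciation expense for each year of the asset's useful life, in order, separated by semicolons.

$40,840; $27,696; $32,584; $26,648; $22,696

Depreciable base = $157,764 − $7,300 = $150,464.
Rate = $150,464 / 18,808 cycles = $8 per cycle.
Year 1: 5,105 × $8 = $40,840. Book value $116,924.
Year 2: 3,462 × $8 = $27,696. Book value $89,228.
Year 3: 4,073 × $8 = $32,584. Book value $56,644.
Year 4: 3,331 × $8 = $26,648. Book value $29,996.
Year 5: 2,837 × $8 = $22,696. Book value $7,300.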